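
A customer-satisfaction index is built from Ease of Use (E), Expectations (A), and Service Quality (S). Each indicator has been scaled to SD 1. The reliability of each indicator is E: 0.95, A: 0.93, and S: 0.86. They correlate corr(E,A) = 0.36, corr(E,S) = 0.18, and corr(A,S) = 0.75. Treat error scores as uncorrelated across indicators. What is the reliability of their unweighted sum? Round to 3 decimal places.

0.953

Var(E+A+S) = 3 + 2·[0.36 + 0.18 + 0.75] = 3 + 2.58 = 5.58.
Because errors are independent across components, Cov(Tᵢ,Tⱼ) = Cov(Xᵢ,Xⱼ); the off-diagonal part of the true-score variance is the same as above.
True-score variance = [0.95 + 0.93 + 0.86] + 2.58 = 2.74 + 2.58 = 5.32.
Reliability = 5.32 / 5.58 = 0.953.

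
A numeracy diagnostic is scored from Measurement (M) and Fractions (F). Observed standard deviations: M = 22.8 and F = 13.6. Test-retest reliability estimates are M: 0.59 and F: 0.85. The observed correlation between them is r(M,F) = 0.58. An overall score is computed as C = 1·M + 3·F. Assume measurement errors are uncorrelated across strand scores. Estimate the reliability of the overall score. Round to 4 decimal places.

0.8582

Var(C) = 22.8² + 3²·13.6² + 2·[3·22.8·13.6·0.58] = 2184.48 + 1079.08 = 3263.56.
With uncorrelated errors the cross-covariances are all true-score covariance, so they carry over unchanged; only the diagonal terms shrink to ρᵢσᵢ².
True-score variance = [22.8²·0.59 + 3²·13.6²·0.85] + 1079.08 = 1721.65 + 1079.08 = 2800.73.
Reliability = 2800.73 / 3263.56 = 0.8582.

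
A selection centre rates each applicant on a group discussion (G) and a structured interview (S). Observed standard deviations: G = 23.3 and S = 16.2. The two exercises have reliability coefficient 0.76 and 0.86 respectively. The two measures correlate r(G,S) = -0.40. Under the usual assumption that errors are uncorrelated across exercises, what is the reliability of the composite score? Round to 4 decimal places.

0.6682

Var(G+S) = 23.3² + 16.2² + 2·[23.3·16.2·(-0.40)] = 805.33 − 301.968 = 503.362.
With uncorrelated errors the cross-covariances are all true-score covariance, so they carry over unchanged; only the diagonal terms shrink to ρᵢσᵢ².
True-score variance = [23.3²·0.76 + 16.2²·0.86] − 301.968 = 638.295 − 301.968 = 336.327.
Reliability = 336.327 / 503.362 = 0.6682.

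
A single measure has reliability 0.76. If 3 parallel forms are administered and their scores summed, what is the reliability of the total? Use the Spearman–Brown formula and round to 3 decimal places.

0.905

ρ_k = kρ / (1 + (k−1)ρ) = 3·0.76 / (1 + 2·0.76) = 2.280 / 2.520 = 0.905.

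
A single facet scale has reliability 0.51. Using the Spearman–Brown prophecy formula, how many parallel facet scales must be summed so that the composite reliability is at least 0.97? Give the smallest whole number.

32

k ≥ ρ*(1−ρ₁)/(ρ₁(1−ρ*)) = 0.97·0.49 / (0.51·0.03) = 31.065.
Smallest integer k = 32.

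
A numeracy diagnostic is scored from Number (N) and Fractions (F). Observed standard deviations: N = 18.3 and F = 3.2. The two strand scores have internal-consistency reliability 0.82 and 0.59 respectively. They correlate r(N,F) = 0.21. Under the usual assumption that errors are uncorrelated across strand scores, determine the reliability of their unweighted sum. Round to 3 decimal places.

0.826

Var(N+F) = 18.3² + 3.2² + 2·[18.3·3.2·0.21] = 345.13 + 24.5952 = 369.725.
Under uncorrelated errors the observed covariances equal the true-score covariances, so only the own-variance terms attenuate.
True-score variance = [18.3²·0.82 + 3.2²·0.59] + 24.5952 = 280.651 + 24.5952 = 305.247.
Reliability = 305.247 / 369.725 = 0.826.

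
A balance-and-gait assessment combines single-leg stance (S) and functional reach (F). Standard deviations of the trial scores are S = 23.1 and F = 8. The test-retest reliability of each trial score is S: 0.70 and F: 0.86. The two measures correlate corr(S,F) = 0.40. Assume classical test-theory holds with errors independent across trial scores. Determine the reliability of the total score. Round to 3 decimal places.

0.773

Var(S+F) = 23.1² + 8² + 2·[23.1·8·0.40] = 597.61 + 147.84 = 745.45.
With uncorrelated errors the cross-covariances are all true-score covariance, so they carry over unchanged; only the diagonal terms shrink to ρᵢσᵢ².
True-score variance = [23.1²·0.70 + 8²·0.86] + 147.84 = 428.567 + 147.84 = 576.407.
Reliability = 576.407 / 745.45 = 0.773.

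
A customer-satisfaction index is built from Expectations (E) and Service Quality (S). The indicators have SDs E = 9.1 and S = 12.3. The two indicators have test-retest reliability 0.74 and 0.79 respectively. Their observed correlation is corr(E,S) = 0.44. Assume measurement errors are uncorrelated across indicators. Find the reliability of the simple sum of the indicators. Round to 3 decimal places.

Var(E+S) = 9.1² + 12.3² + 2·[9.1·12.3·0.44] = 234.1 + 98.4984 = 332.598.
With uncorrelated errors the cross-covariances are all true-score covariance, so they carry over unchanged; only the diagonal terms shrink to ρᵢσᵢ².
True-score variance = [9.1²·0.74 + 12.3²·0.79] + 98.4984 = 180.799 + 98.4984 = 279.297.
Reliability = 279.297 / 332.598 = 0.840.

0.840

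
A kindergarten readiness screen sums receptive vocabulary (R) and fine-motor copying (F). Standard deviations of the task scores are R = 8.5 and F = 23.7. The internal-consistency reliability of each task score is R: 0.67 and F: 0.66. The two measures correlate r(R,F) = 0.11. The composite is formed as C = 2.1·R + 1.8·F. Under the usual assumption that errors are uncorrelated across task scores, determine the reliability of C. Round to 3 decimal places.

0.686

Var(C) = 2.1²·8.5² + 1.8²·23.7² + 2·[3.78·8.5·23.7·0.11] = 2138.5 + 167.526 = 2306.02.
With uncorrelated errors the cross-covariances are all true-score covariance, so they carry over unchanged; only the diagonal terms shrink to ρᵢσᵢ².
True-score variance = [2.1²·8.5²·0.67 + 1.8²·23.7²·0.66] + 167.526 = 1414.59 + 167.526 = 1582.12.
Reliability = 1582.12 / 2306.02 = 0.686.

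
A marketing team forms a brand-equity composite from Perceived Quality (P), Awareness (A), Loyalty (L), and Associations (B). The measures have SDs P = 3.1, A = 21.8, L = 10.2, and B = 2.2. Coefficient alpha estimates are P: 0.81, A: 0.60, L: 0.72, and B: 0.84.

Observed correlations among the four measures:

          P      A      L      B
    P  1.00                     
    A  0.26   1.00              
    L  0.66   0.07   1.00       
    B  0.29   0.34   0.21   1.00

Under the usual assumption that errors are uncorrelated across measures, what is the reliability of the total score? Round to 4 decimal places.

Var(P+A+L+B) = 3.1² + 21.8² + 10.2² + 2.2² + 2·[3.1·21.8·0.26 + 3.1·10.2·0.66 + 3.1·2.2·0.29 + 21.8·10.2·0.07 + 21.8·2.2·0.34 + 10.2·2.2·0.21] = 593.73 + 154.004 = 747.734.
Under uncorrelated errors the observed covariances equal the true-score covariances, so only the own-variance terms attenuate.
True-score variance = [3.1²·0.81 + 21.8²·0.60 + 10.2²·0.72 + 2.2²·0.84] + 154.004 = 371.902 + 154.004 = 525.906.
Reliability = 525.906 / 747.734 = 0.7033.

0.7033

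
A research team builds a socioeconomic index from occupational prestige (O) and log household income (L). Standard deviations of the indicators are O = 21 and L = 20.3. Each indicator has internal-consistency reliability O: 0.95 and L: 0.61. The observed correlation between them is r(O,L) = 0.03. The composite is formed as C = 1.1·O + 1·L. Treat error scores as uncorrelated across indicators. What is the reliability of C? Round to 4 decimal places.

Var(C) = 1.1²·21² + 20.3² + 2·[1.1·21·20.3·0.03] = 945.7 + 28.1358 = 973.836.
With uncorrelated errors the cross-covariances are all true-score covariance, so they carry over unchanged; only the diagonal terms shrink to ρᵢσᵢ².
True-score variance = [1.1²·21²·0.95 + 20.3²·0.61] + 28.1358 = 758.304 + 28.1358 = 786.44.
Reliability = 786.44 / 973.836 = 0.8076.

0.8076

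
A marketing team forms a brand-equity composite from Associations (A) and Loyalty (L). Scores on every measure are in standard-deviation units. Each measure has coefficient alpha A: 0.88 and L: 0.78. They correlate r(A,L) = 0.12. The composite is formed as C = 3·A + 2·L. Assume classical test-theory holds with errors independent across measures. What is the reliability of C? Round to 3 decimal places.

Var(C) = 3² + 2² + 2·[6·0.12] = 13 + 1.44 = 14.44.
Under uncorrelated errors the observed covariances equal the true-score covariances, so only the own-variance terms attenuate.
True-score variance = [3²·0.88 + 2²·0.78] + 1.44 = 11.04 + 1.44 = 12.48.
Reliability = 12.48 / 14.44 = 0.864.

0.864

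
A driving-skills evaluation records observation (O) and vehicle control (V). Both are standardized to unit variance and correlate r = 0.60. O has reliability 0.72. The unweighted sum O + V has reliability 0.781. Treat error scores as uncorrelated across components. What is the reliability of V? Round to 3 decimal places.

0.579

Var(O+V) = 2 + 2·0.60 = 3.200.
True-score variance = ρ_O + ρ_V + 2·0.60, so 0.781 = (0.72 + ρ_V + 1.20) / 3.200.
ρ_V = 0.781·3.200 − 0.72 − 1.20 = 0.579.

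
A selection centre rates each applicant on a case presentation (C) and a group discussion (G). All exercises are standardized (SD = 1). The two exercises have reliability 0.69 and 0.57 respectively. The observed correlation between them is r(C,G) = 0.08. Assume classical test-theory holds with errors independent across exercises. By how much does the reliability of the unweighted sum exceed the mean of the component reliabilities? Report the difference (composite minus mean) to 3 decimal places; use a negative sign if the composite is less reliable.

Var(sum) = 2 + 0.16 = 2.16; true-score variance = 1.26 + 0.16 = 1.42; composite reliability = 0.6574.
Mean component reliability = 0.6300.
Difference = 0.6574 − 0.6300 = 0.027.

0.027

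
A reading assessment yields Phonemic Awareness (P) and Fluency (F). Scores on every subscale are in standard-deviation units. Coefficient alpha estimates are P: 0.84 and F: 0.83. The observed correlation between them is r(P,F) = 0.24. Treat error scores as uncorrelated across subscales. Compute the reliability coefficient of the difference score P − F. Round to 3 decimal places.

0.783

Var(P−F) = 1 + 1 − 2·0.24 = 2 − 0.48 = 1.52.
Under uncorrelated errors the observed covariances equal the true-score covariances, so only the own-variance terms attenuate.
True-score variance = [0.84 + 0.83] − 0.48 = 1.67 − 0.48 = 1.19.
Reliability = 1.19 / 1.52 = 0.783.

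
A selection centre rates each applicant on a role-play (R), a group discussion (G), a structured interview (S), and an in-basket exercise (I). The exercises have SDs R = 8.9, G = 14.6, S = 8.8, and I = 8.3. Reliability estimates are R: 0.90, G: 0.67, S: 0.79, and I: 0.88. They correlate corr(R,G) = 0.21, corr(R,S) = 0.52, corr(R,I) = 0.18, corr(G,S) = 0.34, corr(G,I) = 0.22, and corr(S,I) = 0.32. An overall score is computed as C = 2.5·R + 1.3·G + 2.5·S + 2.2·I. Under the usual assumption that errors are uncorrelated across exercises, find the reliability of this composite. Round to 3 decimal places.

Var(C) = 2.5²·8.9² + 1.3²·14.6² + 2.5²·8.8² + 2.2²·8.3² + 2·[3.25·8.9·14.6·0.21 + 6.25·8.9·8.8·0.52 + 5.5·8.9·8.3·0.18 + 3.25·14.6·8.8·0.34 + 2.86·14.6·8.3·0.22 + 5.5·8.8·8.3·0.32] = 1672.73 + 1526.25 = 3198.98.
Under uncorrelated errors the observed covariances equal the true-score covariances, so only the own-variance terms attenuate.
True-score variance = [2.5²·8.9²·0.90 + 1.3²·14.6²·0.67 + 2.5²·8.8²·0.79 + 2.2²·8.3²·0.88] + 1526.25 = 1362.69 + 1526.25 = 2888.94.
Reliability = 2888.94 / 3198.98 = 0.903.

0.903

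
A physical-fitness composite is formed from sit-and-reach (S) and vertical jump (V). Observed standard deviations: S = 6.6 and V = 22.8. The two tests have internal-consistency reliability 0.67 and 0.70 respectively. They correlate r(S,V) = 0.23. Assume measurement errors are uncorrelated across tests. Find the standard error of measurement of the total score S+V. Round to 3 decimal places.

13.051

Var(total) = 563.4 + 69.2208 = 632.621.
True-score variance = 393.073 + 69.2208 = 462.294, so reliability = 0.7308.
Error variance = 632.621 − 462.294 = 170.327; SEM = √170.327 = 13.051.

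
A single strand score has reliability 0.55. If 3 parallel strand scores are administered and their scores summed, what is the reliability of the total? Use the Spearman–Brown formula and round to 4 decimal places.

0.7857

ρ_k = kρ / (1 + (k−1)ρ) = 3·0.55 / (1 + 2·0.55) = 1.650 / 2.100 = 0.7857.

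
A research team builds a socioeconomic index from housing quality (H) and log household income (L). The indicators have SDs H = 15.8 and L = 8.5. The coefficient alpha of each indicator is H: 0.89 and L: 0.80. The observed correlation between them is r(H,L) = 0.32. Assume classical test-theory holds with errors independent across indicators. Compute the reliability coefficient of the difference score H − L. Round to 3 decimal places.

0.822

Var(H−L) = 15.8² + 8.5² − 2·15.8·8.5·0.32 = 321.89 − 85.952 = 235.938.
Because errors are independent across components, Cov(Tᵢ,Tⱼ) = Cov(Xᵢ,Xⱼ); the off-diagonal part of the true-score variance is the same as above.
True-score variance = [15.8²·0.89 + 8.5²·0.80] − 85.952 = 279.98 − 85.952 = 194.028.
Reliability = 194.028 / 235.938 = 0.822.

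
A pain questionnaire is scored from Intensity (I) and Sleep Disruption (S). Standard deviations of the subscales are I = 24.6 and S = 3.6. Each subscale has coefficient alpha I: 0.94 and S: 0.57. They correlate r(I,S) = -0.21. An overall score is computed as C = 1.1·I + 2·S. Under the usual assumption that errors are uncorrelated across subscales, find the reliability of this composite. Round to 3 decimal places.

Var(C) = 1.1²·24.6² + 2²·3.6² + 2·[2.2·24.6·3.6·(-0.21)] = 784.084 − 81.8294 = 702.254.
Under uncorrelated errors the observed covariances equal the true-score covariances, so only the own-variance terms attenuate.
True-score variance = [1.1²·24.6²·0.94 + 2²·3.6²·0.57] − 81.8294 = 717.858 − 81.8294 = 636.028.
Reliability = 636.028 / 702.254 = 0.906.

0.906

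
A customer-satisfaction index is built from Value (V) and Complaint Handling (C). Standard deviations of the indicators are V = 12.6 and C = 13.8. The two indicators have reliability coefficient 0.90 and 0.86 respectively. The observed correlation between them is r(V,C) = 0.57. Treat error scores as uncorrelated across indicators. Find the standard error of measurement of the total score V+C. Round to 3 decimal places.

Var(total) = 349.2 + 198.223 = 547.423.
True-score variance = 306.662 + 198.223 = 504.886, so reliability = 0.9223.
Error variance = 547.423 − 504.886 = 42.5376; SEM = √42.5376 = 6.522.

6.522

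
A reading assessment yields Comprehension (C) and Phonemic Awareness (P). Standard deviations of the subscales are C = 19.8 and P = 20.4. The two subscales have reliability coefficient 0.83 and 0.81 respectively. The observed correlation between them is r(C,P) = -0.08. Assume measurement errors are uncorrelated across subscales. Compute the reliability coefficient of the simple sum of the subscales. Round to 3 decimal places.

0.804

Var(C+P) = 19.8² + 20.4² + 2·[19.8·20.4·(-0.08)] = 808.2 − 64.6272 = 743.573.
Under uncorrelated errors the observed covariances equal the true-score covariances, so only the own-variance terms attenuate.
True-score variance = [19.8²·0.83 + 20.4²·0.81] − 64.6272 = 662.483 − 64.6272 = 597.856.
Reliability = 597.856 / 743.573 = 0.804.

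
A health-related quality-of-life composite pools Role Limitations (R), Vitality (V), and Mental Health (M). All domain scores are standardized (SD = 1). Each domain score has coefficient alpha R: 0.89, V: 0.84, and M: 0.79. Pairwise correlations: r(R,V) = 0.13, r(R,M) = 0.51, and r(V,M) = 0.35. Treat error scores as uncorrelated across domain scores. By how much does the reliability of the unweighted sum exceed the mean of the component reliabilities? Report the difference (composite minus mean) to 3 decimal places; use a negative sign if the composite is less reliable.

Var(sum) = 3 + 1.98 = 4.98; true-score variance = 2.52 + 1.98 = 4.5; composite reliability = 0.9036.
Mean component reliability = 0.8400.
Difference = 0.9036 − 0.8400 = 0.064.

0.064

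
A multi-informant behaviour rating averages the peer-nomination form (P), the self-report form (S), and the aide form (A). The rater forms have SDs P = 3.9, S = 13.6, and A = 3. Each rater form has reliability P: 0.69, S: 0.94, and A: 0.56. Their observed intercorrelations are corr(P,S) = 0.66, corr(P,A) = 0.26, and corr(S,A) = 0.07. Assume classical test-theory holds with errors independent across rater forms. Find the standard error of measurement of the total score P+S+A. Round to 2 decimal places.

Var(total) = 209.17 + 81.8088 = 290.979.
True-score variance = 189.397 + 81.8088 = 271.206, so reliability = 0.9320.
Error variance = 290.979 − 271.206 = 19.7727; SEM = √19.7727 = 4.45.

4.45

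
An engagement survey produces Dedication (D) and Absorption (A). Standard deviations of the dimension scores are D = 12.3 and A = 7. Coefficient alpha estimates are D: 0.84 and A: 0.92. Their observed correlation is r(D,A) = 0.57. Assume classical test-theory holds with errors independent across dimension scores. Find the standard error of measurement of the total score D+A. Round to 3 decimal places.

5.303

Var(total) = 200.29 + 98.154 = 298.444.
True-score variance = 172.164 + 98.154 = 270.318, so reliability = 0.9058.
Error variance = 298.444 − 270.318 = 28.1264; SEM = √28.1264 = 5.303.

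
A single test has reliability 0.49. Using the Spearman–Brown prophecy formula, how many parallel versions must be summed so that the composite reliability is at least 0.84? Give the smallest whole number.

6

k ≥ ρ*(1−ρ₁)/(ρ₁(1−ρ*)) = 0.84·0.51 / (0.49·0.16) = 5.464.
Smallest integer k = 6.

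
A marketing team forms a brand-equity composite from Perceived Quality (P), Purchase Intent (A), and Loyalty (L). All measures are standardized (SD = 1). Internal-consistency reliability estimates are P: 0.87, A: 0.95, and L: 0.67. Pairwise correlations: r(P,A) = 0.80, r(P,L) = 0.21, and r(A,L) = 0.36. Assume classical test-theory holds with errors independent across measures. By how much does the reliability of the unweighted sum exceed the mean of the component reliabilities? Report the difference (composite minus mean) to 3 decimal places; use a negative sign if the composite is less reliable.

Var(sum) = 3 + 2.74 = 5.74; true-score variance = 2.49 + 2.74 = 5.23; composite reliability = 0.9111.
Mean component reliability = 0.8300.
Difference = 0.9111 − 0.8300 = 0.081.

0.081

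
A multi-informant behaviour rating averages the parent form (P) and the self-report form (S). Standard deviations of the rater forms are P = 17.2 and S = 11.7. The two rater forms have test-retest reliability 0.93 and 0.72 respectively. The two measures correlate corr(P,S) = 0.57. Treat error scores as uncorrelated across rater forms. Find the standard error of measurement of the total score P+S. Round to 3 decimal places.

Var(total) = 432.73 + 229.414 = 662.144.
True-score variance = 373.692 + 229.414 = 603.106, so reliability = 0.9108.
Error variance = 662.144 − 603.106 = 59.038; SEM = √59.038 = 7.684.

7.684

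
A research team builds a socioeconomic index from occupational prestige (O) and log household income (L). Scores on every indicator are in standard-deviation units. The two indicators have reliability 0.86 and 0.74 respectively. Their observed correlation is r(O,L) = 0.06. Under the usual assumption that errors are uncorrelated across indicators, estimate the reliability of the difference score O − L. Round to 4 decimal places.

0.7872

Var(O−L) = 1 + 1 − 2·0.06 = 2 − 0.12 = 1.88.
Under uncorrelated errors the observed covariances equal the true-score covariances, so only the own-variance terms attenuate.
True-score variance = [0.86 + 0.74] − 0.12 = 1.6 − 0.12 = 1.48.
Reliability = 1.48 / 1.88 = 0.7872.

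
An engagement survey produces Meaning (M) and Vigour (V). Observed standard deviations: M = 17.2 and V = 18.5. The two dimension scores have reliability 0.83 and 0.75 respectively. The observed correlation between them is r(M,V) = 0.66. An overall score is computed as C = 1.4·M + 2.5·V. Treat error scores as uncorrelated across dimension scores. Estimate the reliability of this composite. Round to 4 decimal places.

0.8488

Var(C) = 1.4²·17.2² + 2.5²·18.5² + 2·[3.5·17.2·18.5·0.66] = 2718.91 + 1470.08 = 4188.99.
Because errors are independent across components, Cov(Tᵢ,Tⱼ) = Cov(Xᵢ,Xⱼ); the off-diagonal part of the true-score variance is the same as above.
True-score variance = [1.4²·17.2²·0.83 + 2.5²·18.5²·0.75] + 1470.08 = 2085.57 + 1470.08 = 3555.65.
Reliability = 3555.65 / 4188.99 = 0.8488.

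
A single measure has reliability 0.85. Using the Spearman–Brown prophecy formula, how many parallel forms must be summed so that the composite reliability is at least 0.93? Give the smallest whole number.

3

k ≥ ρ*(1−ρ₁)/(ρ₁(1−ρ*)) = 0.93·0.15 / (0.85·0.07) = 2.345.
Smallest integer k = 3.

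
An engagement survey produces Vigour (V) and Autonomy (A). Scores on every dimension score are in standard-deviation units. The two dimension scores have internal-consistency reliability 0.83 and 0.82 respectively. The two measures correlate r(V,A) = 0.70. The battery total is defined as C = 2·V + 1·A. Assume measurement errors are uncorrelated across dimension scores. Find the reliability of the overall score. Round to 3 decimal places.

0.890

Var(C) = 2² + 1 + 2·[2·0.70] = 5 + 2.8 = 7.8.
With uncorrelated errors the cross-covariances are all true-score covariance, so they carry over unchanged; only the diagonal terms shrink to ρᵢσᵢ².
True-score variance = [2²·0.83 + 0.82] + 2.8 = 4.14 + 2.8 = 6.94.
Reliability = 6.94 / 7.8 = 0.890.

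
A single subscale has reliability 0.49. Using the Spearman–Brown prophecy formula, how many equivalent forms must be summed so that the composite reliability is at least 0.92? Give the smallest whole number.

k ≥ ρ*(1−ρ₁)/(ρ₁(1−ρ*)) = 0.92·0.51 / (0.49·0.08) = 11.969.
Smallest integer k = 12.

12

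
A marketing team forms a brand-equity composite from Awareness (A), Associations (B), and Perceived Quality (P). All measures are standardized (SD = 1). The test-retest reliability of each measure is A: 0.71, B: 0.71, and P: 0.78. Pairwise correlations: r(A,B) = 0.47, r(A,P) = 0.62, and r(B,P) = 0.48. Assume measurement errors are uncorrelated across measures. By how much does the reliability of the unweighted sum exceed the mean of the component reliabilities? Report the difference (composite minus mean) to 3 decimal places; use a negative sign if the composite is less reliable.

Var(sum) = 3 + 3.14 = 6.14; true-score variance = 2.2 + 3.14 = 5.34; composite reliability = 0.8697.
Mean component reliability = 0.7333.
Difference = 0.8697 − 0.7333 = 0.136.

0.136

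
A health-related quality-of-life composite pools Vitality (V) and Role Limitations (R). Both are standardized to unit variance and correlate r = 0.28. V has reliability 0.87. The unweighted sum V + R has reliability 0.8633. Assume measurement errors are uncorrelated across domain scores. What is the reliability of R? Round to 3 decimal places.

Var(V+R) = 2 + 2·0.28 = 2.560.
True-score variance = ρ_V + ρ_R + 2·0.28, so 0.8633 = (0.87 + ρ_R + 0.56) / 2.560.
ρ_R = 0.8633·2.560 − 0.87 − 0.56 = 0.780.

0.780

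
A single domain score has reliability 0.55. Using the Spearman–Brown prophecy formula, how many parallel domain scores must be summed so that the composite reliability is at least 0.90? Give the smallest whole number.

k ≥ ρ*(1−ρ₁)/(ρ₁(1−ρ*)) = 0.90·0.45 / (0.55·0.10) = 7.364.
Smallest integer k = 8.

8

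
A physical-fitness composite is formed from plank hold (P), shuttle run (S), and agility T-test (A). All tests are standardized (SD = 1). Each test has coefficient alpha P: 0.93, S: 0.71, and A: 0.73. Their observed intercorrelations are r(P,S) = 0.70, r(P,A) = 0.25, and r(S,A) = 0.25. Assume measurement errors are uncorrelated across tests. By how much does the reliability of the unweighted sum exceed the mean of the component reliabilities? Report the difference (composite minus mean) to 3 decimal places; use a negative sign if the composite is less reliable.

0.093

Var(sum) = 3 + 2.4 = 5.4; true-score variance = 2.37 + 2.4 = 4.77; composite reliability = 0.8833.
Mean component reliability = 0.7900.
Difference = 0.8833 − 0.7900 = 0.093.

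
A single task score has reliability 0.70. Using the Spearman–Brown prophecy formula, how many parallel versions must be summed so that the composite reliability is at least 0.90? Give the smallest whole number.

k ≥ ρ*(1−ρ₁)/(ρ₁(1−ρ*)) = 0.90·0.30 / (0.70·0.10) = 3.857.
Smallest integer k = 4.

4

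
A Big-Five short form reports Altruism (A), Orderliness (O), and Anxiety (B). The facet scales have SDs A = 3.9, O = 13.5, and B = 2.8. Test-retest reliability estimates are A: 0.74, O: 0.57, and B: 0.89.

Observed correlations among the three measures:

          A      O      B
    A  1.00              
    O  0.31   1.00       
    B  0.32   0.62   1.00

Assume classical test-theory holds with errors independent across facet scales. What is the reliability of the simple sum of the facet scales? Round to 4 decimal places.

0.7149

Var(A+O+B) = 3.9² + 13.5² + 2.8² + 2·[3.9·13.5·0.31 + 3.9·2.8·0.32 + 13.5·2.8·0.62] = 205.3 + 86.5038 = 291.804.
Because errors are independent across components, Cov(Tᵢ,Tⱼ) = Cov(Xᵢ,Xⱼ); the off-diagonal part of the true-score variance is the same as above.
True-score variance = [3.9²·0.74 + 13.5²·0.57 + 2.8²·0.89] + 86.5038 = 122.115 + 86.5038 = 208.619.
Reliability = 208.619 / 291.804 = 0.7149.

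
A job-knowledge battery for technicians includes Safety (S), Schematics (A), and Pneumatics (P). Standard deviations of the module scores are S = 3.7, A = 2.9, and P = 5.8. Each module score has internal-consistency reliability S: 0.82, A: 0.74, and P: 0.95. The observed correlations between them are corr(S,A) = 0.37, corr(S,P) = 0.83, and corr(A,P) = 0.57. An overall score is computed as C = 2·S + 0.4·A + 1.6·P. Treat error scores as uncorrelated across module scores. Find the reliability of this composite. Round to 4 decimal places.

0.9472

Var(C) = 2²·3.7² + 0.4²·2.9² + 1.6²·5.8² + 2·[0.8·3.7·2.9·0.37 + 3.2·3.7·5.8·0.83 + 0.64·2.9·5.8·0.57] = 142.224 + 132.62 = 274.844.
Under uncorrelated errors the observed covariances equal the true-score covariances, so only the own-variance terms attenuate.
True-score variance = [2²·3.7²·0.82 + 0.4²·2.9²·0.74 + 1.6²·5.8²·0.95] + 132.62 = 127.711 + 132.62 = 260.331.
Reliability = 260.331 / 274.844 = 0.9472.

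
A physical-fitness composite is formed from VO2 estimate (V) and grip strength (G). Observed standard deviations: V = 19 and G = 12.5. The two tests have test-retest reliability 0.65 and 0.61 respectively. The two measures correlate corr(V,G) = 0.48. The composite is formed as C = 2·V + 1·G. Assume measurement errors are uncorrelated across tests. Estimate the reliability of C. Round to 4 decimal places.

0.7246

Var(C) = 2²·19² + 12.5² + 2·[2·19·12.5·0.48] = 1600.25 + 456 = 2056.25.
Under uncorrelated errors the observed covariances equal the true-score covariances, so only the own-variance terms attenuate.
True-score variance = [2²·19²·0.65 + 12.5²·0.61] + 456 = 1033.91 + 456 = 1489.91.
Reliability = 1489.91 / 2056.25 = 0.7246.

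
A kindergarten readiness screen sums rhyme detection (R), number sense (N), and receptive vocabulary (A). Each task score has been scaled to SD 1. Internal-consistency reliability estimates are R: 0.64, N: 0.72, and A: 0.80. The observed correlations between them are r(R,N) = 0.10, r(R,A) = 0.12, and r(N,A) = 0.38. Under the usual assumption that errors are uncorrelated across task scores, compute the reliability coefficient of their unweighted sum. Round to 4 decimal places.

0.8000

Var(R+N+A) = 3 + 2·[0.10 + 0.12 + 0.38] = 3 + 1.2 = 4.2.
With uncorrelated errors the cross-covariances are all true-score covariance, so they carry over unchanged; only the diagonal terms shrink to ρᵢσᵢ².
True-score variance = [0.64 + 0.72 + 0.80] + 1.2 = 2.16 + 1.2 = 3.36.
Reliability = 3.36 / 4.2 = 0.8000.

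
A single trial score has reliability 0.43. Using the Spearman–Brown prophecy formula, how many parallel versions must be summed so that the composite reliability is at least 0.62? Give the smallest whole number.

3

k ≥ ρ*(1−ρ₁)/(ρ₁(1−ρ*)) = 0.62·0.57 / (0.43·0.38) = 2.163.
Smallest integer k = 3.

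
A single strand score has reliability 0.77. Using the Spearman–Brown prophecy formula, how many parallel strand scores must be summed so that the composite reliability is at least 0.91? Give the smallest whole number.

4

k ≥ ρ*(1−ρ₁)/(ρ₁(1−ρ*)) = 0.91·0.23 / (0.77·0.09) = 3.020.
Smallest integer k = 4.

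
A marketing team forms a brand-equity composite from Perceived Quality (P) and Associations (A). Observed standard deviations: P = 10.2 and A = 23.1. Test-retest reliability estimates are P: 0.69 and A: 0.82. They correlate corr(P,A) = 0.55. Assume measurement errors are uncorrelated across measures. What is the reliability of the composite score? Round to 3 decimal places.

0.857

Var(P+A) = 10.2² + 23.1² + 2·[10.2·23.1·0.55] = 637.65 + 259.182 = 896.832.
Because errors are independent across components, Cov(Tᵢ,Tⱼ) = Cov(Xᵢ,Xⱼ); the off-diagonal part of the true-score variance is the same as above.
True-score variance = [10.2²·0.69 + 23.1²·0.82] + 259.182 = 509.348 + 259.182 = 768.53.
Reliability = 768.53 / 896.832 = 0.857.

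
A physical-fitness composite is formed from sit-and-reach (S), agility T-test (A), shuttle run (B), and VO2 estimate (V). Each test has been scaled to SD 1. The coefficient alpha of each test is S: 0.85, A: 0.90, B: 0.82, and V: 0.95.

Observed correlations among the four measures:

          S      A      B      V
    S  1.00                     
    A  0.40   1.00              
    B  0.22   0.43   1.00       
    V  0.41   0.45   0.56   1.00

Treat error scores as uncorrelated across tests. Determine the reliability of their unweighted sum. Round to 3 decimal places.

Var(S+A+B+V) = 4 + 2·[0.40 + 0.22 + 0.41 + 0.43 + 0.45 + 0.56] = 4 + 4.94 = 8.94.
Under uncorrelated errors the observed covariances equal the true-score covariances, so only the own-variance terms attenuate.
True-score variance = [0.85 + 0.90 + 0.82 + 0.95] + 4.94 = 3.52 + 4.94 = 8.46.
Reliability = 8.46 / 8.94 = 0.946.

0.946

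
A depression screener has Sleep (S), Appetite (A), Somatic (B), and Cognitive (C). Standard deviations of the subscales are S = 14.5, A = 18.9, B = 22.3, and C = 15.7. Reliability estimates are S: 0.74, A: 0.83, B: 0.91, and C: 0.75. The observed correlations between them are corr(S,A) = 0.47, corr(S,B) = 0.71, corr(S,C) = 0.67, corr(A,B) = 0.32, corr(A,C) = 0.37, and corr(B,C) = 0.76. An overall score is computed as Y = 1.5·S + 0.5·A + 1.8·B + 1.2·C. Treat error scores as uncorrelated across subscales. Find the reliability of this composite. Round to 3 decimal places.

0.938

Var(Y) = 1.5²·14.5² + 0.5²·18.9² + 1.8²·22.3² + 1.2²·15.7² + 2·[0.75·14.5·18.9·0.47 + 2.7·14.5·22.3·0.71 + 1.8·14.5·15.7·0.67 + 0.9·18.9·22.3·0.32 + 0.6·18.9·15.7·0.37 + 2.16·22.3·15.7·0.76] = 2528.53 + 3506.02 = 6034.55.
Under uncorrelated errors the observed covariances equal the true-score covariances, so only the own-variance terms attenuate.
True-score variance = [1.5²·14.5²·0.74 + 0.5²·18.9²·0.83 + 1.8²·22.3²·0.91 + 1.2²·15.7²·0.75] + 3506.02 = 2156.61 + 3506.02 = 5662.62.
Reliability = 5662.62 / 6034.55 = 0.938.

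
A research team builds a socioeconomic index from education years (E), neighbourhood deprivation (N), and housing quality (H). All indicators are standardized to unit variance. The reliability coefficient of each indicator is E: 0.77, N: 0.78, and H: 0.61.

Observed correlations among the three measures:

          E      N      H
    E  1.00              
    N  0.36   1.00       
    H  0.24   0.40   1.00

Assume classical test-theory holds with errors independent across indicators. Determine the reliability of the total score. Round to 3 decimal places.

0.832

Var(E+N+H) = 3 + 2·[0.36 + 0.24 + 0.40] = 3 + 2 = 5.
With uncorrelated errors the cross-covariances are all true-score covariance, so they carry over unchanged; only the diagonal terms shrink to ρᵢσᵢ².
True-score variance = [0.77 + 0.78 + 0.61] + 2 = 2.16 + 2 = 4.16.
Reliability = 4.16 / 5 = 0.832.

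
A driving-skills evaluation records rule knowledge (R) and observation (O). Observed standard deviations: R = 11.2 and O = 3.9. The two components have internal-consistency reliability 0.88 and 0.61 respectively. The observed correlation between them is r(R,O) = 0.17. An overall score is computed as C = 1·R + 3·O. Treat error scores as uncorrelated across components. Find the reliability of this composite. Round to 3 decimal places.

0.777

Var(C) = 11.2² + 3²·3.9² + 2·[3·11.2·3.9·0.17] = 262.33 + 44.5536 = 306.884.
With uncorrelated errors the cross-covariances are all true-score covariance, so they carry over unchanged; only the diagonal terms shrink to ρᵢσᵢ².
True-score variance = [11.2²·0.88 + 3²·3.9²·0.61] + 44.5536 = 193.89 + 44.5536 = 238.444.
Reliability = 238.444 / 306.884 = 0.777.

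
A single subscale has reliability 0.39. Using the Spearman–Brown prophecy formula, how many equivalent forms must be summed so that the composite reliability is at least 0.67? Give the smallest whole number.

k ≥ ρ*(1−ρ₁)/(ρ₁(1−ρ*)) = 0.67·0.61 / (0.39·0.33) = 3.176.
Smallest integer k = 4.

4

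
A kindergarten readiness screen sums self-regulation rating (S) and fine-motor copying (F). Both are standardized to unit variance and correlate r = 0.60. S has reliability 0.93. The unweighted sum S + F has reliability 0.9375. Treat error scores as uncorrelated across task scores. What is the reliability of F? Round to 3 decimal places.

0.870

Var(S+F) = 2 + 2·0.60 = 3.200.
True-score variance = ρ_S + ρ_F + 2·0.60, so 0.9375 = (0.93 + ρ_F + 1.20) / 3.200.
ρ_F = 0.9375·3.200 − 0.93 − 1.20 = 0.870.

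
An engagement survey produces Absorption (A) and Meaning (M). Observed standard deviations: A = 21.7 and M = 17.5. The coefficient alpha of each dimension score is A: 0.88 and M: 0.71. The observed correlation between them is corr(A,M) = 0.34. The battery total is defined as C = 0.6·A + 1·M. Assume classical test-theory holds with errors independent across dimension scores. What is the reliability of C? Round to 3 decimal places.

Var(C) = 0.6²·21.7² + 17.5² + 2·[0.6·21.7·17.5·0.34] = 475.77 + 154.938 = 630.708.
With uncorrelated errors the cross-covariances are all true-score covariance, so they carry over unchanged; only the diagonal terms shrink to ρᵢσᵢ².
True-score variance = [0.6²·21.7²·0.88 + 17.5²·0.71] + 154.938 = 366.615 + 154.938 = 521.553.
Reliability = 521.553 / 630.708 = 0.827.

0.827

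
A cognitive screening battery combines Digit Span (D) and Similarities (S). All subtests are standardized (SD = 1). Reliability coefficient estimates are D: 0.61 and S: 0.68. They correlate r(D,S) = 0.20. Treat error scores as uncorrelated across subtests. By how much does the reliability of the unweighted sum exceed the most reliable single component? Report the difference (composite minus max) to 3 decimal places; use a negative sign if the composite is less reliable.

0.024

Var(sum) = 2 + 0.4 = 2.4; true-score variance = 1.29 + 0.4 = 1.69; composite reliability = 0.7042.
Max component reliability = 0.6800.
Difference = 0.7042 − 0.6800 = 0.024.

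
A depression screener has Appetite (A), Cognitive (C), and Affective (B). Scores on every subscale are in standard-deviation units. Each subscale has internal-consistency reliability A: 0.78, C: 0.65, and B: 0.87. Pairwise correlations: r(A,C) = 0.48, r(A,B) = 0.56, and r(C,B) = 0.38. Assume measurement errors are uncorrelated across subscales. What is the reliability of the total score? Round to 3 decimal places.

Var(A+C+B) = 3 + 2·[0.48 + 0.56 + 0.38] = 3 + 2.84 = 5.84.
Under uncorrelated errors the observed covariances equal the true-score covariances, so only the own-variance terms attenuate.
True-score variance = [0.78 + 0.65 + 0.87] + 2.84 = 2.3 + 2.84 = 5.14.
Reliability = 5.14 / 5.84 = 0.880.

0.880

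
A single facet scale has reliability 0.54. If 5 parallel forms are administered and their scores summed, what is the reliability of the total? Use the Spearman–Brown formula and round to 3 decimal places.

ρ_k = kρ / (1 + (k−1)ρ) = 5·0.54 / (1 + 4·0.54) = 2.700 / 3.160 = 0.854.

0.854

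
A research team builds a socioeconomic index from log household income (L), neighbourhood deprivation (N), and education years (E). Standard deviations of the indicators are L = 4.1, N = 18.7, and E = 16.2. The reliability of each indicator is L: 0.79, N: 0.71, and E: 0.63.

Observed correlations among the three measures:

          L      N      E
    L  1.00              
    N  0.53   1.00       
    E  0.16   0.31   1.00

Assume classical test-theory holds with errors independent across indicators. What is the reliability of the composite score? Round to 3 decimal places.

Var(L+N+E) = 4.1² + 18.7² + 16.2² + 2·[4.1·18.7·0.53 + 4.1·16.2·0.16 + 18.7·16.2·0.31] = 628.94 + 290.347 = 919.287.
Because errors are independent across components, Cov(Tᵢ,Tⱼ) = Cov(Xᵢ,Xⱼ); the off-diagonal part of the true-score variance is the same as above.
True-score variance = [4.1²·0.79 + 18.7²·0.71 + 16.2²·0.63] + 290.347 = 426.897 + 290.347 = 717.244.
Reliability = 717.244 / 919.287 = 0.780.

0.780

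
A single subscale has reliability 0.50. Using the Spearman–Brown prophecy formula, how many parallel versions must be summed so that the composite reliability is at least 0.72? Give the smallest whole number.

k ≥ ρ*(1−ρ₁)/(ρ₁(1−ρ*)) = 0.72·0.50 / (0.50·0.28) = 2.571.
Smallest integer k = 3.

3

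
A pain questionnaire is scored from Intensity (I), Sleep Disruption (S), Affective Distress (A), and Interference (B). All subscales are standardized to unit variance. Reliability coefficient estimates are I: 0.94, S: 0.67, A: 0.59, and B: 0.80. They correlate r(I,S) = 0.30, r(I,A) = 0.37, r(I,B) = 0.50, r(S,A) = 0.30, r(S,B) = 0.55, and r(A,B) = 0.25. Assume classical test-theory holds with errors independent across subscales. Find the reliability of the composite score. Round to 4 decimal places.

0.8829

Var(I+S+A+B) = 4 + 2·[0.30 + 0.37 + 0.50 + 0.30 + 0.55 + 0.25] = 4 + 4.54 = 8.54.
Under uncorrelated errors the observed covariances equal the true-score covariances, so only the own-variance terms attenuate.
True-score variance = [0.94 + 0.67 + 0.59 + 0.80] + 4.54 = 3 + 4.54 = 7.54.
Reliability = 7.54 / 8.54 = 0.8829.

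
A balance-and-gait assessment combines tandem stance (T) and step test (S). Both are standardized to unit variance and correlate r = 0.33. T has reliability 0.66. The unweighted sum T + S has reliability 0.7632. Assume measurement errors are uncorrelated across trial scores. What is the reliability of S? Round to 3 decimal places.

Var(T+S) = 2 + 2·0.33 = 2.660.
True-score variance = ρ_T + ρ_S + 2·0.33, so 0.7632 = (0.66 + ρ_S + 0.66) / 2.660.
ρ_S = 0.7632·2.660 − 0.66 − 0.66 = 0.710.

0.710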